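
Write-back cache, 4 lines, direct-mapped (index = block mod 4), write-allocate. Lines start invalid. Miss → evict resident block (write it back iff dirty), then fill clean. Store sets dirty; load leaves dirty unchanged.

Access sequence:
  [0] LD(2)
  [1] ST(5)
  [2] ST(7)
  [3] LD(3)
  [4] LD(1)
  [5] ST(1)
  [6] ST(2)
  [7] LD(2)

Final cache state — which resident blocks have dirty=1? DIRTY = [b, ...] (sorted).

DIRTY = [1, 2]

0: R B2 -> L2 miss  d=-]
1: W B5 -> L1 miss  d=D]
2: W B7 -> L3 miss  d=D]
3: R B3 -> L3 miss wb->B7  d=-]
4: R B1 -> L1 miss wb->B5  d=-]
5: W B1 -> L1 hit  d=D]
6: W B2 -> L2 hit  d=D]
7: R B2 -> L2 hit  d=D]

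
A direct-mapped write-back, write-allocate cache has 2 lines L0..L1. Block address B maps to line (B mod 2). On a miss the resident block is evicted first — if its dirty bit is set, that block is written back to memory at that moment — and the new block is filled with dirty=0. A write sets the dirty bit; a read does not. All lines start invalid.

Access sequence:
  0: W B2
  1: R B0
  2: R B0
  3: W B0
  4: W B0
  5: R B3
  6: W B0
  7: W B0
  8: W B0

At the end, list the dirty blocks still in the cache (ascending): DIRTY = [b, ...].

DIRTY = [0]

0: W B2 → L0 miss [D]
1: R B0 → L0 miss wb→B2 [-]
2: R B0 → L0 hit [-]
3: W B0 → L0 hit [D]
4: W B0 → L0 hit [D]
5: R B3 → L1 miss [-]
6: W B0 → L0 hit [D]
7: W B0 → L0 hit [D]
8: W B0 → L0 hit [D]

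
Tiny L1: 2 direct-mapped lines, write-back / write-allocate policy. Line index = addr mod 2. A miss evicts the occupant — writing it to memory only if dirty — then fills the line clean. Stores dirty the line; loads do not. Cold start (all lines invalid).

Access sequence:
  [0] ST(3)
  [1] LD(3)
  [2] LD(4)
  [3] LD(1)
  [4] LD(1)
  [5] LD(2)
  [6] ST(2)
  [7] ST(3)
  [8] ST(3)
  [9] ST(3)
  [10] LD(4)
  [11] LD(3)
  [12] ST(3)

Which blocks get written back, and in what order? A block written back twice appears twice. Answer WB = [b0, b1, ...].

WB = [3, 2]

0: W B3 -> L1 miss  d=D]
1: R B3 -> L1 hit  d=D]
2: R B4 -> L0 miss  d=-]
3: R B1 -> L1 miss wb->B3  d=-]
4: R B1 -> L1 hit  d=-]
5: R B2 -> L0 miss  d=-]
6: W B2 -> L0 hit  d=D]
7: W B3 -> L1 miss  d=D]
8: W B3 -> L1 hit  d=D]
9: W B3 -> L1 hit  d=D]
10: R B4 -> L0 miss wb->B2  d=-]
11: R B3 -> L1 hit  d=D]
12: W B3 -> L1 hit  d=D]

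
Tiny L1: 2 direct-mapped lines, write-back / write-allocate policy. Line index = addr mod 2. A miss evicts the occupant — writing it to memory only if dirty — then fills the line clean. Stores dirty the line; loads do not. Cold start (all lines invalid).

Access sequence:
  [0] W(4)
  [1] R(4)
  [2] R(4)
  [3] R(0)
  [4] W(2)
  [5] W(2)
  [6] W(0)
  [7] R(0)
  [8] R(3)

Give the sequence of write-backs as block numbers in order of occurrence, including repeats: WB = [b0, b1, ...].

WB = [4, 2]

0: W B4 -> L0 miss  d=D]
1: R B4 -> L0 hit  d=D]
2: R B4 -> L0 hit  d=D]
3: R B0 -> L0 miss wb->B4  d=-]
4: W B2 -> L0 miss  d=D]
5: W B2 -> L0 hit  d=D]
6: W B0 -> L0 miss wb->B2  d=D]
7: R B0 -> L0 hit  d=D]
8: R B3 -> L1 miss  d=-]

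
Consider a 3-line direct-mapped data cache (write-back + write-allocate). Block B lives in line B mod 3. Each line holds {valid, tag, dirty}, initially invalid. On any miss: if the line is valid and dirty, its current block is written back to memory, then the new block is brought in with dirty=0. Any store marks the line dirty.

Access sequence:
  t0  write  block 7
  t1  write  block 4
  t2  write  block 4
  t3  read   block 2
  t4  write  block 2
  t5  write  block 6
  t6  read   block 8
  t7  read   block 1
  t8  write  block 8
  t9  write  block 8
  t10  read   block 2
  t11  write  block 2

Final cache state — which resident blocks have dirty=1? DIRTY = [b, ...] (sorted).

0: W B7 → L1 miss [D]
1: W B4 → L1 miss wb→B7 [D]
2: W B4 → L1 hit [D]
3: R B2 → L2 miss [-]
4: W B2 → L2 hit [D]
5: W B6 → L0 miss [D]
6: R B8 → L2 miss wb→B2 [-]
7: R B1 → L1 miss wb→B4 [-]
8: W B8 → L2 hit [D]
9: W B8 → L2 hit [D]
10: R B2 → L2 miss wb→B8 [-]
11: W B2 → L2 hit [D]

DIRTY = [2, 6]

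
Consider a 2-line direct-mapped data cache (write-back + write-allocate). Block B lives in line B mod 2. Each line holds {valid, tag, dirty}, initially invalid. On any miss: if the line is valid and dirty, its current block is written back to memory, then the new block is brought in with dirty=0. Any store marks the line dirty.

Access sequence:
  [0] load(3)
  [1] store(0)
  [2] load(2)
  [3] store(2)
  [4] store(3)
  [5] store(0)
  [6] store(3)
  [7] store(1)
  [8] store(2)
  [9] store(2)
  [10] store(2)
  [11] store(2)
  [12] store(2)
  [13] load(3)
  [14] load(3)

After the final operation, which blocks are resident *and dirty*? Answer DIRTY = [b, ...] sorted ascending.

DIRTY = [2]

0: R B3 -> L1 miss  d=-]
1: W B0 -> L0 miss  d=D]
2: R B2 -> L0 miss wb->B0  d=-]
3: W B2 -> L0 hit  d=D]
4: W B3 -> L1 hit  d=D]
5: W B0 -> L0 miss wb->B2  d=D]
6: W B3 -> L1 hit  d=D]
7: W B1 -> L1 miss wb->B3  d=D]
8: W B2 -> L0 miss wb->B0  d=D]
9: W B2 -> L0 hit  d=D]
10: W B2 -> L0 hit  d=D]
11: W B2 -> L0 hit  d=D]
12: W B2 -> L0 hit  d=D]
13: R B3 -> L1 miss wb->B1  d=-]
14: R B3 -> L1 hit  d=-]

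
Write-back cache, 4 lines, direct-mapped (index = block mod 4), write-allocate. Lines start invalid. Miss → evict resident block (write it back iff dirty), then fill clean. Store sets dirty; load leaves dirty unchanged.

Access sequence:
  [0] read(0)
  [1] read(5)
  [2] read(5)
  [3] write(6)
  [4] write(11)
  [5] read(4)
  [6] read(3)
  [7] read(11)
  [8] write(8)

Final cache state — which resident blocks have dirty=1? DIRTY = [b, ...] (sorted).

DIRTY = [6, 8]

0: R B0 → L0 miss [-]
1: R B5 → L1 miss [-]
2: R B5 → L1 hit [-]
3: W B6 → L2 miss [D]
4: W B11 → L3 miss [D]
5: R B4 → L0 miss [-]
6: R B3 → L3 miss wb→B11 [-]
7: R B11 → L3 miss [-]
8: W B8 → L0 miss [D]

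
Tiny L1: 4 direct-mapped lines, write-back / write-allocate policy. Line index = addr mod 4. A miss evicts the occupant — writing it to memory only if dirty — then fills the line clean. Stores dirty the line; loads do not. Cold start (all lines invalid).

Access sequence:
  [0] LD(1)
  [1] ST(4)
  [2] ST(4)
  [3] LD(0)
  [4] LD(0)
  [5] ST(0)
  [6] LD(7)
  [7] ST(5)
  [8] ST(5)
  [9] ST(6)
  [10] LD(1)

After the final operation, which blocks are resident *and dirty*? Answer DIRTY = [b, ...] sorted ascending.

0: R B1 -> L1 miss  d=-]
1: W B4 -> L0 miss  d=D]
2: W B4 -> L0 hit  d=D]
3: R B0 -> L0 miss wb->B4  d=-]
4: R B0 -> L0 hit  d=-]
5: W B0 -> L0 hit  d=D]
6: R B7 -> L3 miss  d=-]
7: W B5 -> L1 miss  d=D]
8: W B5 -> L1 hit  d=D]
9: W B6 -> L2 miss  d=D]
10: R B1 -> L1 miss wb->B5  d=-]

DIRTY = [0, 6]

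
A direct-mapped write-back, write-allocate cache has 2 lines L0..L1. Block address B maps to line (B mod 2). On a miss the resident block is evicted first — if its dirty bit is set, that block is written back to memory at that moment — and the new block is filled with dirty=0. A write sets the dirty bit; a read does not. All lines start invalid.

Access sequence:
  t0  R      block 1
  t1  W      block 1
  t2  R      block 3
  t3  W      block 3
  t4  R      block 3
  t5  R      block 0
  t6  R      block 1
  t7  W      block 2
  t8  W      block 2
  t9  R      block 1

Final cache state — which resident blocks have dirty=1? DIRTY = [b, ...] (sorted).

DIRTY = [2]

0: R B1 → L1 miss [-]
1: W B1 → L1 hit [D]
2: R B3 → L1 miss wb→B1 [-]
3: W B3 → L1 hit [D]
4: R B3 → L1 hit [D]
5: R B0 → L0 miss [-]
6: R B1 → L1 miss wb→B3 [-]
7: W B2 → L0 miss [D]
8: W B2 → L0 hit [D]
9: R B1 → L1 hit [-]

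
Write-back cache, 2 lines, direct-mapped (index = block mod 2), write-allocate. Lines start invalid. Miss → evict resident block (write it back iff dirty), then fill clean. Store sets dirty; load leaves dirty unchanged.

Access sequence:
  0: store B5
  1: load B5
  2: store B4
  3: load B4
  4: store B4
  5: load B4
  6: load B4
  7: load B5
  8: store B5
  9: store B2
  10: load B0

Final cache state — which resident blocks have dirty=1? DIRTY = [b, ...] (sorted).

0: W B5 -> L1 miss  d=D]
1: R B5 -> L1 hit  d=D]
2: W B4 -> L0 miss  d=D]
3: R B4 -> L0 hit  d=D]
4: W B4 -> L0 hit  d=D]
5: R B4 -> L0 hit  d=D]
6: R B4 -> L0 hit  d=D]
7: R B5 -> L1 hit  d=D]
8: W B5 -> L1 hit  d=D]
9: W B2 -> L0 miss wb->B4  d=D]
10: R B0 -> L0 miss wb->B2  d=-]

DIRTY = [5]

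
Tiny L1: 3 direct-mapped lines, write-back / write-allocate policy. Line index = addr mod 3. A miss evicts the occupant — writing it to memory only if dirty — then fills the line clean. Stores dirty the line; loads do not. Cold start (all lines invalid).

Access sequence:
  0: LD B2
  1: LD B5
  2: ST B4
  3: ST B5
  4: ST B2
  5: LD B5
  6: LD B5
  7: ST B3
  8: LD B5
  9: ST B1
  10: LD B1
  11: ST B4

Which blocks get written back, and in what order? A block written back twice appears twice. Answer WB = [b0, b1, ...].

WB = [5, 2, 4, 1]

0: R B2 → L2 miss [-]
1: R B5 → L2 miss [-]
2: W B4 → L1 miss [D]
3: W B5 → L2 hit [D]
4: W B2 → L2 miss wb→B5 [D]
5: R B5 → L2 miss wb→B2 [-]
6: R B5 → L2 hit [-]
7: W B3 → L0 miss [D]
8: R B5 → L2 hit [-]
9: W B1 → L1 miss wb→B4 [D]
10: R B1 → L1 hit [D]
11: W B4 → L1 miss wb→B1 [D]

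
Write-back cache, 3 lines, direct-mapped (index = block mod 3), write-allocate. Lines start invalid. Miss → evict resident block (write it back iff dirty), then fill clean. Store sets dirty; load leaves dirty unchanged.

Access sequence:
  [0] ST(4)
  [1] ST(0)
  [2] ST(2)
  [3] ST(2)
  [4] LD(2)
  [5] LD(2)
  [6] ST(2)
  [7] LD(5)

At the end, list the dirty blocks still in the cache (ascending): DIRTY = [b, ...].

DIRTY = [0, 4]

  0 | W B4 → L1 miss [D]
  1 | W B0 → L0 miss [D]
  2 | W B2 → L2 miss [D]
  3 | W B2 → L2 hit [D]
  4 | R B2 → L2 hit [D]
  5 | R B2 → L2 hit [D]
  6 | W B2 → L2 hit [D]
  7 | R B5 → L2 miss wb→B2 [-]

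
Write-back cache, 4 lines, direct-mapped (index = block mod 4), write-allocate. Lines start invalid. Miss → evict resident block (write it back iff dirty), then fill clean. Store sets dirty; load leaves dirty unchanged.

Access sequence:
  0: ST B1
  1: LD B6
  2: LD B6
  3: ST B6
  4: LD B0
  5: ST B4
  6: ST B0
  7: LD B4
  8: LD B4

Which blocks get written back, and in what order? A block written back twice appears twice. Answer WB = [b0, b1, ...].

0: W B1 → L1 miss [D]
1: R B6 → L2 miss [-]
2: R B6 → L2 hit [-]
3: W B6 → L2 hit [D]
4: R B0 → L0 miss [-]
5: W B4 → L0 miss [D]
6: W B0 → L0 miss wb→B4 [D]
7: R B4 → L0 miss wb→B0 [-]
8: R B4 → L0 hit [-]

WB = [4, 0]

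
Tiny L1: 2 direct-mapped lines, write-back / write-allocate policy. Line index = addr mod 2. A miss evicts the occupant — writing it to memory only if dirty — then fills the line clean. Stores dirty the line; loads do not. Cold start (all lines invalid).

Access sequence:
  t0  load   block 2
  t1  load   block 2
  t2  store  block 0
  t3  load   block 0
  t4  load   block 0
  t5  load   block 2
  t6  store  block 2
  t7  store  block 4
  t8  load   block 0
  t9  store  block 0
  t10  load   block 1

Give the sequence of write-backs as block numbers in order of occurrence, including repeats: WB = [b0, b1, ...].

0: R B2 → L0 miss [-]
1: R B2 → L0 hit [-]
2: W B0 → L0 miss [D]
3: R B0 → L0 hit [D]
4: R B0 → L0 hit [D]
5: R B2 → L0 miss wb→B0 [-]
6: W B2 → L0 hit [D]
7: W B4 → L0 miss wb→B2 [D]
8: R B0 → L0 miss wb→B4 [-]
9: W B0 → L0 hit [D]
10: R B1 → L1 miss [-]

WB = [0, 2, 4]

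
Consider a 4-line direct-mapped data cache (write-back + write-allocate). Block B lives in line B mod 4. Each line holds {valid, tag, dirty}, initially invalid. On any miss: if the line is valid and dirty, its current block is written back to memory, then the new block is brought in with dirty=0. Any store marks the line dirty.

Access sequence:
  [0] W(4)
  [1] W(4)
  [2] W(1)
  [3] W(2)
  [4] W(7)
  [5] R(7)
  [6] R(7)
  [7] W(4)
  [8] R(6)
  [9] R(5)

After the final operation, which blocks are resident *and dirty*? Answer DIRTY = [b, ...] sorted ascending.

DIRTY = [4, 7]

0: W B4 -> L0 miss  d=D]
1: W B4 -> L0 hit  d=D]
2: W B1 -> L1 miss  d=D]
3: W B2 -> L2 miss  d=D]
4: W B7 -> L3 miss  d=D]
5: R B7 -> L3 hit  d=D]
6: R B7 -> L3 hit  d=D]
7: W B4 -> L0 hit  d=D]
8: R B6 -> L2 miss wb->B2  d=-]
9: R B5 -> L1 miss wb->B1  d=-]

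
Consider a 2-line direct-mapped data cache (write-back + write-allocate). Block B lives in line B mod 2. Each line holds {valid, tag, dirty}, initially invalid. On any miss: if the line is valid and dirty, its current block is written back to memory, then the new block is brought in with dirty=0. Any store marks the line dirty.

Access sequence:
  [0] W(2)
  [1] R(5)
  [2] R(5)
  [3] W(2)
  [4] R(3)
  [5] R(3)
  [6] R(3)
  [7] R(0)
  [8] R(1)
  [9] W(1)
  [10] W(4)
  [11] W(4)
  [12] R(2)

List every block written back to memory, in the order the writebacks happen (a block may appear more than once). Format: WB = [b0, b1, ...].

WB = [2, 4]

0: W B2 → L0 miss [D]
1: R B5 → L1 miss [-]
2: R B5 → L1 hit [-]
3: W B2 → L0 hit [D]
4: R B3 → L1 miss [-]
5: R B3 → L1 hit [-]
6: R B3 → L1 hit [-]
7: R B0 → L0 miss wb→B2 [-]
8: R B1 → L1 miss [-]
9: W B1 → L1 hit [D]
10: W B4 → L0 miss [D]
11: W B4 → L0 hit [D]
12: R B2 → L0 miss wb→B4 [-]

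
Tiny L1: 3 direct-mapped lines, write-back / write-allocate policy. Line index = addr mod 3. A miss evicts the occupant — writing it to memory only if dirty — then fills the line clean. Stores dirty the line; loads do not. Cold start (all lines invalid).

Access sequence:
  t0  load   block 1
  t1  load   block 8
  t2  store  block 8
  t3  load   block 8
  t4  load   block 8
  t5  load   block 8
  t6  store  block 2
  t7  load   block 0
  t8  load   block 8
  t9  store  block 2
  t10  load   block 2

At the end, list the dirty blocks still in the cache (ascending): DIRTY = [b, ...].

DIRTY = [2]

0: R B1 -> L1 miss  d=-]
1: R B8 -> L2 miss  d=-]
2: W B8 -> L2 hit  d=D]
3: R B8 -> L2 hit  d=D]
4: R B8 -> L2 hit  d=D]
5: R B8 -> L2 hit  d=D]
6: W B2 -> L2 miss wb->B8  d=D]
7: R B0 -> L0 miss  d=-]
8: R B8 -> L2 miss wb->B2  d=-]
9: W B2 -> L2 miss  d=D]
10: R B2 -> L2 hit  d=D]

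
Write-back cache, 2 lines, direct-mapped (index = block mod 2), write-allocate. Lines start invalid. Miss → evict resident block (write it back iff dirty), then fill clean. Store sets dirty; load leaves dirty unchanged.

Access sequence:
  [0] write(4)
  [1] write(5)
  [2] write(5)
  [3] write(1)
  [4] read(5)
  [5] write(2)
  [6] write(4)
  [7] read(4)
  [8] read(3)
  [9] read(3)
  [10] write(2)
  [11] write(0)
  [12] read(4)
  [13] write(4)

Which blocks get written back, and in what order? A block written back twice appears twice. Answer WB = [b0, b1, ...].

0: W B4 -> L0 miss  d=D]
1: W B5 -> L1 miss  d=D]
2: W B5 -> L1 hit  d=D]
3: W B1 -> L1 miss wb->B5  d=D]
4: R B5 -> L1 miss wb->B1  d=-]
5: W B2 -> L0 miss wb->B4  d=D]
6: W B4 -> L0 miss wb->B2  d=D]
7: R B4 -> L0 hit  d=D]
8: R B3 -> L1 miss  d=-]
9: R B3 -> L1 hit  d=-]
10: W B2 -> L0 miss wb->B4  d=D]
11: W B0 -> L0 miss wb->B2  d=D]
12: R B4 -> L0 miss wb->B0  d=-]
13: W B4 -> L0 hit  d=D]

WB = [5, 1, 4, 2, 4, 2, 0]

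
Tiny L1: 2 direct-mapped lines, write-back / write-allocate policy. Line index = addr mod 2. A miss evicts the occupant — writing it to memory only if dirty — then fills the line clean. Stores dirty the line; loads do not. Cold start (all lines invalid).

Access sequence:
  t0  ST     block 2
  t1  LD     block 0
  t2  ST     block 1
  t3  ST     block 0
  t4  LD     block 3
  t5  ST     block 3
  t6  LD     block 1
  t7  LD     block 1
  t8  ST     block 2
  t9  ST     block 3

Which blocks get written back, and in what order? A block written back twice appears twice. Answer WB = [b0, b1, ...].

WB = [2, 1, 3, 0]

0: W B2 -> L0 miss  d=D]
1: R B0 -> L0 miss wb->B2  d=-]
2: W B1 -> L1 miss  d=D]
3: W B0 -> L0 hit  d=D]
4: R B3 -> L1 miss wb->B1  d=-]
5: W B3 -> L1 hit  d=D]
6: R B1 -> L1 miss wb->B3  d=-]
7: R B1 -> L1 hit  d=-]
8: W B2 -> L0 miss wb->B0  d=D]
9: W B3 -> L1 miss  d=D]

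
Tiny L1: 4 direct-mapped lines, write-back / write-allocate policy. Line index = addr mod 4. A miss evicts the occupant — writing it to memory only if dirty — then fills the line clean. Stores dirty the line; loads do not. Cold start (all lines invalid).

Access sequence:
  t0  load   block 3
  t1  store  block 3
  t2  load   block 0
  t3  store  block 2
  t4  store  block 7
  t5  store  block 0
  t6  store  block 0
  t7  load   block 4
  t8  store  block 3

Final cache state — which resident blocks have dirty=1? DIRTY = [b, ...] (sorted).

0: R B3 -> L3 miss  d=-]
1: W B3 -> L3 hit  d=D]
2: R B0 -> L0 miss  d=-]
3: W B2 -> L2 miss  d=D]
4: W B7 -> L3 miss wb->B3  d=D]
5: W B0 -> L0 hit  d=D]
6: W B0 -> L0 hit  d=D]
7: R B4 -> L0 miss wb->B0  d=-]
8: W B3 -> L3 miss wb->B7  d=D]

DIRTY = [2, 3]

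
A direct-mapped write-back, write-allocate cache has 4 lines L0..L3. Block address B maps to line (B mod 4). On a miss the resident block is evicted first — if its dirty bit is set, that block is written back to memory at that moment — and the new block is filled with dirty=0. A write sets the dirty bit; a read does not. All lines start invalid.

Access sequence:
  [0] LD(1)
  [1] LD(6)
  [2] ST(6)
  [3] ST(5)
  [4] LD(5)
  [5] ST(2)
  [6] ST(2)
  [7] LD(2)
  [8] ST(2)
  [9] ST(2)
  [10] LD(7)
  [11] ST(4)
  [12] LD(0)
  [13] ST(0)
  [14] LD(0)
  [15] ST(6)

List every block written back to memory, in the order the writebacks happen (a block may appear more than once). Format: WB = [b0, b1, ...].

0: R B1 → L1 miss [-]
1: R B6 → L2 miss [-]
2: W B6 → L2 hit [D]
3: W B5 → L1 miss [D]
4: R B5 → L1 hit [D]
5: W B2 → L2 miss wb→B6 [D]
6: W B2 → L2 hit [D]
7: R B2 → L2 hit [D]
8: W B2 → L2 hit [D]
9: W B2 → L2 hit [D]
10: R B7 → L3 miss [-]
11: W B4 → L0 miss [D]
12: R B0 → L0 miss wb→B4 [-]
13: W B0 → L0 hit [D]
14: R B0 → L0 hit [D]
15: W B6 → L2 miss wb→B2 [D]

WB = [6, 4, 2]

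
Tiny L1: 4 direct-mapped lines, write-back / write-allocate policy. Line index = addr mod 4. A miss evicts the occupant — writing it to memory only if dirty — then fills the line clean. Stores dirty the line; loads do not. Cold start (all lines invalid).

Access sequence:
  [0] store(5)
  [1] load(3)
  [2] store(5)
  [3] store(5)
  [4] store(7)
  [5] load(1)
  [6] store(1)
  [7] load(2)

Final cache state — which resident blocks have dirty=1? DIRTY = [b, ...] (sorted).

DIRTY = [1, 7]

0: W B5 → L1 miss [D]
1: R B3 → L3 miss [-]
2: W B5 → L1 hit [D]
3: W B5 → L1 hit [D]
4: W B7 → L3 miss [D]
5: R B1 → L1 miss wb→B5 [-]
6: W B1 → L1 hit [D]
7: R B2 → L2 miss [-]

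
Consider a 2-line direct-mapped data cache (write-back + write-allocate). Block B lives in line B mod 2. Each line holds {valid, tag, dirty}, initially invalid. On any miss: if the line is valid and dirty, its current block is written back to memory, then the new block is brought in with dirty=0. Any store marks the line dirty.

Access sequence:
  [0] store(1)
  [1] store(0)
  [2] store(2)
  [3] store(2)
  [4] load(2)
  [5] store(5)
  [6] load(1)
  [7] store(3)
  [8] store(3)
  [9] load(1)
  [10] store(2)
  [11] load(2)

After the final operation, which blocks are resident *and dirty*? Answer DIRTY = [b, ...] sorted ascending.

0: W B1 -> L1 miss  d=D]
1: W B0 -> L0 miss  d=D]
2: W B2 -> L0 miss wb->B0  d=D]
3: W B2 -> L0 hit  d=D]
4: R B2 -> L0 hit  d=D]
5: W B5 -> L1 miss wb->B1  d=D]
6: R B1 -> L1 miss wb->B5  d=-]
7: W B3 -> L1 miss  d=D]
8: W B3 -> L1 hit  d=D]
9: R B1 -> L1 miss wb->B3  d=-]
10: W B2 -> L0 hit  d=D]
11: R B2 -> L0 hit  d=D]

DIRTY = [2]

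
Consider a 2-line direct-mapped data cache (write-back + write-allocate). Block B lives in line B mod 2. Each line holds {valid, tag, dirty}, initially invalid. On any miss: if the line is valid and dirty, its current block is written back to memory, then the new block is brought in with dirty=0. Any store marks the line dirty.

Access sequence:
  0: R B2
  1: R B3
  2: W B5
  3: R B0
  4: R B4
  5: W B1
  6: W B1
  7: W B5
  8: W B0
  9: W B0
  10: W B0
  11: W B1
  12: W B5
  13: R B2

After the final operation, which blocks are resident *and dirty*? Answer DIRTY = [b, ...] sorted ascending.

  0 | R B2 → L0 miss [-]
  1 | R B3 → L1 miss [-]
  2 | W B5 → L1 miss [D]
  3 | R B0 → L0 miss [-]
  4 | R B4 → L0 miss [-]
  5 | W B1 → L1 miss wb→B5 [D]
  6 | W B1 → L1 hit [D]
  7 | W B5 → L1 miss wb→B1 [D]
  8 | W B0 → L0 miss [D]
  9 | W B0 → L0 hit [D]
  10 | W B0 → L0 hit [D]
  11 | W B1 → L1 miss wb→B5 [D]
  12 | W B5 → L1 miss wb→B1 [D]
  13 | R B2 → L0 miss wb→B0 [-]

DIRTY = [5]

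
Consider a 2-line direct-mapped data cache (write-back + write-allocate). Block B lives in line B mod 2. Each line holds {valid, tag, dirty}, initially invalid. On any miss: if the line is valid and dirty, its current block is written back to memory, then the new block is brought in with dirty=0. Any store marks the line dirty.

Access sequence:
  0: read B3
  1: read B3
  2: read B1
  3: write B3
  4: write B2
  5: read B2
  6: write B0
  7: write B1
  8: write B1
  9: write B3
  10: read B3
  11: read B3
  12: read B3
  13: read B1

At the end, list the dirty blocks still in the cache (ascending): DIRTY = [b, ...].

DIRTY = [0]

0: R B3 -> L1 miss  d=-]
1: R B3 -> L1 hit  d=-]
2: R B1 -> L1 miss  d=-]
3: W B3 -> L1 miss  d=D]
4: W B2 -> L0 miss  d=D]
5: R B2 -> L0 hit  d=D]
6: W B0 -> L0 miss wb->B2  d=D]
7: W B1 -> L1 miss wb->B3  d=D]
8: W B1 -> L1 hit  d=D]
9: W B3 -> L1 miss wb->B1  d=D]
10: R B3 -> L1 hit  d=D]
11: R B3 -> L1 hit  d=D]
12: R B3 -> L1 hit  d=D]
13: R B1 -> L1 miss wb->B3  d=-]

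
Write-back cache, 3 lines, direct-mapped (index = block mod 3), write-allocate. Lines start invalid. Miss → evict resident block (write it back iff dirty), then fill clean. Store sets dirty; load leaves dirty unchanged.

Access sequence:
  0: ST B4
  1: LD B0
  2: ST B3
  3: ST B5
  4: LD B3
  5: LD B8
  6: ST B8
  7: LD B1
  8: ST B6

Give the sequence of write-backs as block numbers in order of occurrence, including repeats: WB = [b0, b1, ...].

WB = [5, 4, 3]

0: W B4 → L1 miss [D]
1: R B0 → L0 miss [-]
2: W B3 → L0 miss [D]
3: W B5 → L2 miss [D]
4: R B3 → L0 hit [D]
5: R B8 → L2 miss wb→B5 [-]
6: W B8 → L2 hit [D]
7: R B1 → L1 miss wb→B4 [-]
8: W B6 → L0 miss wb→B3 [D]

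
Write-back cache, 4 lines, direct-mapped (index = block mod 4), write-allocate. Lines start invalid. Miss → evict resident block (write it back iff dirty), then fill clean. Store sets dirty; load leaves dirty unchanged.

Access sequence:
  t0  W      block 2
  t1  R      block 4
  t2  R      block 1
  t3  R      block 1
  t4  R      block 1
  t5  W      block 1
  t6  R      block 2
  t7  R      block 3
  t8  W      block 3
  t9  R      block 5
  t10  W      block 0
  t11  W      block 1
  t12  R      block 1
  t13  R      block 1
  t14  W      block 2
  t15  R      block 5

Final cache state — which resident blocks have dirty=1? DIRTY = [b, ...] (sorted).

DIRTY = [0, 2, 3]

0: W B2 -> L2 miss  d=D]
1: R B4 -> L0 miss  d=-]
2: R B1 -> L1 miss  d=-]
3: R B1 -> L1 hit  d=-]
4: R B1 -> L1 hit  d=-]
5: W B1 -> L1 hit  d=D]
6: R B2 -> L2 hit  d=D]
7: R B3 -> L3 miss  d=-]
8: W B3 -> L3 hit  d=D]
9: R B5 -> L1 miss wb->B1  d=-]
10: W B0 -> L0 miss  d=D]
11: W B1 -> L1 miss  d=D]
12: R B1 -> L1 hit  d=D]
13: R B1 -> L1 hit  d=D]
14: W B2 -> L2 hit  d=D]
15: R B5 -> L1 miss wb->B1  d=-]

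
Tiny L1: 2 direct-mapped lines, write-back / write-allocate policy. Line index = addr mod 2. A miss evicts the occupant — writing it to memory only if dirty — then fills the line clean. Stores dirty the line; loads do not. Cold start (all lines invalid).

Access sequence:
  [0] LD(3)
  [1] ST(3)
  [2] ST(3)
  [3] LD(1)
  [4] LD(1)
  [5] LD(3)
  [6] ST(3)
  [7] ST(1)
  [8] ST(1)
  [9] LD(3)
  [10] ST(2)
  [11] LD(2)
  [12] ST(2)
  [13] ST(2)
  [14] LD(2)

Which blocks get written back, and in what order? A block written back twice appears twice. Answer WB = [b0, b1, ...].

WB = [3, 3, 1]

0: R B3 → L1 miss [-]
1: W B3 → L1 hit [D]
2: W B3 → L1 hit [D]
3: R B1 → L1 miss wb→B3 [-]
4: R B1 → L1 hit [-]
5: R B3 → L1 miss [-]
6: W B3 → L1 hit [D]
7: W B1 → L1 miss wb→B3 [D]
8: W B1 → L1 hit [D]
9: R B3 → L1 miss wb→B1 [-]
10: W B2 → L0 miss [D]
11: R B2 → L0 hit [D]
12: W B2 → L0 hit [D]
13: W B2 → L0 hit [D]
14: R B2 → L0 hit [D]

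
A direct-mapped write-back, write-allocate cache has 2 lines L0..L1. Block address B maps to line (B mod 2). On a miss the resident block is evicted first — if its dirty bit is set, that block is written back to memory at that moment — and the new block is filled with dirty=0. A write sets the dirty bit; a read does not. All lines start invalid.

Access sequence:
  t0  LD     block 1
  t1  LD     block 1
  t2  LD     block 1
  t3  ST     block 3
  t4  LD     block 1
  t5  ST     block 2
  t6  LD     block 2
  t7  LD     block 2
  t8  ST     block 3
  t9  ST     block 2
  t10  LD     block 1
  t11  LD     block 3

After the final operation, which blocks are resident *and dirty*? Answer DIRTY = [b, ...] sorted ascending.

DIRTY = [2]

0: R B1 -> L1 miss  d=-]
1: R B1 -> L1 hit  d=-]
2: R B1 -> L1 hit  d=-]
3: W B3 -> L1 miss  d=D]
4: R B1 -> L1 miss wb->B3  d=-]
5: W B2 -> L0 miss  d=D]
6: R B2 -> L0 hit  d=D]
7: R B2 -> L0 hit  d=D]
8: W B3 -> L1 miss  d=D]
9: W B2 -> L0 hit  d=D]
10: R B1 -> L1 miss wb->B3  d=-]
11: R B3 -> L1 miss  d=-]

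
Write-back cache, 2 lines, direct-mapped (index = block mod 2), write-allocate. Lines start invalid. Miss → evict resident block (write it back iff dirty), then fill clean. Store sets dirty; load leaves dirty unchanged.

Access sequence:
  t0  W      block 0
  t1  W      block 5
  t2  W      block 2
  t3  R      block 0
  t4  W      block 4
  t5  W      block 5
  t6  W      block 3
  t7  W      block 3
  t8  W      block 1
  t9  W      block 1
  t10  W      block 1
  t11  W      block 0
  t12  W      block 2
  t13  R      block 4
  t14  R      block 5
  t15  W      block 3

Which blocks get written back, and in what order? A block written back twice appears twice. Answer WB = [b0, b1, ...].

0: W B0 -> L0 miss  d=D]
1: W B5 -> L1 miss  d=D]
2: W B2 -> L0 miss wb->B0  d=D]
3: R B0 -> L0 miss wb->B2  d=-]
4: W B4 -> L0 miss  d=D]
5: W B5 -> L1 hit  d=D]
6: W B3 -> L1 miss wb->B5  d=D]
7: W B3 -> L1 hit  d=D]
8: W B1 -> L1 miss wb->B3  d=D]
9: W B1 -> L1 hit  d=D]
10: W B1 -> L1 hit  d=D]
11: W B0 -> L0 miss wb->B4  d=D]
12: W B2 -> L0 miss wb->B0  d=D]
13: R B4 -> L0 miss wb->B2  d=-]
14: R B5 -> L1 miss wb->B1  d=-]
15: W B3 -> L1 miss  d=D]

WB = [0, 2, 5, 3, 4, 0, 2, 1]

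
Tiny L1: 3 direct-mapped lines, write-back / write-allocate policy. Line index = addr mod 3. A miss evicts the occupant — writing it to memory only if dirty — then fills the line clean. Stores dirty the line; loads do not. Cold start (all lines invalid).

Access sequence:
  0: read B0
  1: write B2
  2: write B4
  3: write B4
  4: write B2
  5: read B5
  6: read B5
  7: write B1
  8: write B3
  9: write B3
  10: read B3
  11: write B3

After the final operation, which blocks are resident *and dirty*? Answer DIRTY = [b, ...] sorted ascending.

0: R B0 -> L0 miss  d=-]
1: W B2 -> L2 miss  d=D]
2: W B4 -> L1 miss  d=D]
3: W B4 -> L1 hit  d=D]
4: W B2 -> L2 hit  d=D]
5: R B5 -> L2 miss wb->B2  d=-]
6: R B5 -> L2 hit  d=-]
7: W B1 -> L1 miss wb->B4  d=D]
8: W B3 -> L0 miss  d=D]
9: W B3 -> L0 hit  d=D]
10: R B3 -> L0 hit  d=D]
11: W B3 -> L0 hit  d=D]

DIRTY = [1, 3]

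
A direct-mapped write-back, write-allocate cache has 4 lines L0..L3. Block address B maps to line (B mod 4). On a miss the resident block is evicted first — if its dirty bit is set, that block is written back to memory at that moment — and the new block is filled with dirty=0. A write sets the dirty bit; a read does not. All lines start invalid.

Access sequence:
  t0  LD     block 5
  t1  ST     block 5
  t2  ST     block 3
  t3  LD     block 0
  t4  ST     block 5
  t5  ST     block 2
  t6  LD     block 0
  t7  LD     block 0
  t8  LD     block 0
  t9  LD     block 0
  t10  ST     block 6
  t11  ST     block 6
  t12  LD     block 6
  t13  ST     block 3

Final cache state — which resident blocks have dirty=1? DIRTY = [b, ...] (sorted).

0: R B5 → L1 miss [-]
1: W B5 → L1 hit [D]
2: W B3 → L3 miss [D]
3: R B0 → L0 miss [-]
4: W B5 → L1 hit [D]
5: W B2 → L2 miss [D]
6: R B0 → L0 hit [-]
7: R B0 → L0 hit [-]
8: R B0 → L0 hit [-]
9: R B0 → L0 hit [-]
10: W B6 → L2 miss wb→B2 [D]
11: W B6 → L2 hit [D]
12: R B6 → L2 hit [D]
13: W B3 → L3 hit [D]

DIRTY = [3, 5, 6]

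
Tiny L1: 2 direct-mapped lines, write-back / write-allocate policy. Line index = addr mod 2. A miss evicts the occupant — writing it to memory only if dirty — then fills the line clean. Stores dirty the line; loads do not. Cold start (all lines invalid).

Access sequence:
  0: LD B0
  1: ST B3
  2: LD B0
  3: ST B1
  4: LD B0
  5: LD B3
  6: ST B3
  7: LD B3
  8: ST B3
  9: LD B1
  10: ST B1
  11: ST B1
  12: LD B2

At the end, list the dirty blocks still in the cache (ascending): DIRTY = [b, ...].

0: R B0 -> L0 miss  d=-]
1: W B3 -> L1 miss  d=D]
2: R B0 -> L0 hit  d=-]
3: W B1 -> L1 miss wb->B3  d=D]
4: R B0 -> L0 hit  d=-]
5: R B3 -> L1 miss wb->B1  d=-]
6: W B3 -> L1 hit  d=D]
7: R B3 -> L1 hit  d=D]
8: W B3 -> L1 hit  d=D]
9: R B1 -> L1 miss wb->B3  d=-]
10: W B1 -> L1 hit  d=D]
11: W B1 -> L1 hit  d=D]
12: R B2 -> L0 miss  d=-]

DIRTY = [1]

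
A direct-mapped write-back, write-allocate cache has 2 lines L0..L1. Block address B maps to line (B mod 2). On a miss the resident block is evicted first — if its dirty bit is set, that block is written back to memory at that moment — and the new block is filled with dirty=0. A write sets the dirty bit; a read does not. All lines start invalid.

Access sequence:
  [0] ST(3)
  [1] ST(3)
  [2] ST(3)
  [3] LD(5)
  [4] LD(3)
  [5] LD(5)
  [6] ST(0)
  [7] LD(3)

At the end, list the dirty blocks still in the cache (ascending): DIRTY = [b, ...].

DIRTY = [0]

  0 | W B3 → L1 miss [D]
  1 | W B3 → L1 hit [D]
  2 | W B3 → L1 hit [D]
  3 | R B5 → L1 miss wb→B3 [-]
  4 | R B3 → L1 miss [-]
  5 | R B5 → L1 miss [-]
  6 | W B0 → L0 miss [D]
  7 | R B3 → L1 miss [-]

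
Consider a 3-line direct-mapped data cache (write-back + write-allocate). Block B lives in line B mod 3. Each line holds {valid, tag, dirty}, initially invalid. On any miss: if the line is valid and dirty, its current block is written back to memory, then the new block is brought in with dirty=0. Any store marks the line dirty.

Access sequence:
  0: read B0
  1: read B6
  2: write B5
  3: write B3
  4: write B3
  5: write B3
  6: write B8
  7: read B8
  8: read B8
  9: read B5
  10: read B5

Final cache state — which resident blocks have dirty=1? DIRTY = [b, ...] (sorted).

DIRTY = [3]

0: R B0 → L0 miss [-]
1: R B6 → L0 miss [-]
2: W B5 → L2 miss [D]
3: W B3 → L0 miss [D]
4: W B3 → L0 hit [D]
5: W B3 → L0 hit [D]
6: W B8 → L2 miss wb→B5 [D]
7: R B8 → L2 hit [D]
8: R B8 → L2 hit [D]
9: R B5 → L2 miss wb→B8 [-]
10: R B5 → L2 hit [-]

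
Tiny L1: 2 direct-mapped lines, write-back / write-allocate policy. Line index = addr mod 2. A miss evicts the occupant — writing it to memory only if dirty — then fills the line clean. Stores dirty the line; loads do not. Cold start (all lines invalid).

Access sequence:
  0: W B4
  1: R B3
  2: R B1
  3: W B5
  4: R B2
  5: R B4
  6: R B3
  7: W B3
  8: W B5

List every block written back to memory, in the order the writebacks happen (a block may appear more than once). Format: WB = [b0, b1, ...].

WB = [4, 5, 3]

0: W B4 -> L0 miss  d=D]
1: R B3 -> L1 miss  d=-]
2: R B1 -> L1 miss  d=-]
3: W B5 -> L1 miss  d=D]
4: R B2 -> L0 miss wb->B4  d=-]
5: R B4 -> L0 miss  d=-]
6: R B3 -> L1 miss wb->B5  d=-]
7: W B3 -> L1 hit  d=D]
8: W B5 -> L1 miss wb->B3  d=D]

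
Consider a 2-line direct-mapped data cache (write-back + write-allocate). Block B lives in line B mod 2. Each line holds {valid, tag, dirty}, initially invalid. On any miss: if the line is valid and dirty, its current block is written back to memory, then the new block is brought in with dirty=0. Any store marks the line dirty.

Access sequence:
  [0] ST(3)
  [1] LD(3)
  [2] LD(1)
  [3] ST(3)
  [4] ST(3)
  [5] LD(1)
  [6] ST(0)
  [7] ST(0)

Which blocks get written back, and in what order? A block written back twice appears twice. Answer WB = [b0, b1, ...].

WB = [3, 3]

0: W B3 → L1 miss [D]
1: R B3 → L1 hit [D]
2: R B1 → L1 miss wb→B3 [-]
3: W B3 → L1 miss [D]
4: W B3 → L1 hit [D]
5: R B1 → L1 miss wb→B3 [-]
6: W B0 → L0 miss [D]
7: W B0 → L0 hit [D]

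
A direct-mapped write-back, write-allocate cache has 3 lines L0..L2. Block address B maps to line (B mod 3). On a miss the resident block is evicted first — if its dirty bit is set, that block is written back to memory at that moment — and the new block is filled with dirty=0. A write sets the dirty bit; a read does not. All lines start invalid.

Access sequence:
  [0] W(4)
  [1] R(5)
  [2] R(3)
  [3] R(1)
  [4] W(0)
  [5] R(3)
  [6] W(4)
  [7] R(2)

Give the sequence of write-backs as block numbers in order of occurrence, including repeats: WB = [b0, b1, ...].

WB = [4, 0]

0: W B4 -> L1 miss  d=D]
1: R B5 -> L2 miss  d=-]
2: R B3 -> L0 miss  d=-]
3: R B1 -> L1 miss wb->B4  d=-]
4: W B0 -> L0 miss  d=D]
5: R B3 -> L0 miss wb->B0  d=-]
6: W B4 -> L1 miss  d=D]
7: R B2 -> L2 miss  d=-]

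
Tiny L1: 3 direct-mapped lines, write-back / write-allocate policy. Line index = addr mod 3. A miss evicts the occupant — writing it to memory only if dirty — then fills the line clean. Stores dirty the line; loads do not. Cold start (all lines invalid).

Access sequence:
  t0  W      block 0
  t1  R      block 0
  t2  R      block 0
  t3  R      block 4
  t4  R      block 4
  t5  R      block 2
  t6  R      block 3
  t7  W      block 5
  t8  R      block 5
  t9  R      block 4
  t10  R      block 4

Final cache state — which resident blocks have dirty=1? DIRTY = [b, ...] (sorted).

0: W B0 → L0 miss [D]
1: R B0 → L0 hit [D]
2: R B0 → L0 hit [D]
3: R B4 → L1 miss [-]
4: R B4 → L1 hit [-]
5: R B2 → L2 miss [-]
6: R B3 → L0 miss wb→B0 [-]
7: W B5 → L2 miss [D]
8: R B5 → L2 hit [D]
9: R B4 → L1 hit [-]
10: R B4 → L1 hit [-]

DIRTY = [5]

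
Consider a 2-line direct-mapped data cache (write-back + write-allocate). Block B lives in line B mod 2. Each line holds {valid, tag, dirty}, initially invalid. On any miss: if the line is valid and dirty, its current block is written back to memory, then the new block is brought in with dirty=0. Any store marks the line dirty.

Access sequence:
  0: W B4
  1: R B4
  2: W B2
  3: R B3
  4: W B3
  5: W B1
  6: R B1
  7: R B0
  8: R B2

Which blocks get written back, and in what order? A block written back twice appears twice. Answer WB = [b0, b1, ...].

WB = [4, 3, 2]

  0 | W B4 → L0 miss [D]
  1 | R B4 → L0 hit [D]
  2 | W B2 → L0 miss wb→B4 [D]
  3 | R B3 → L1 miss [-]
  4 | W B3 → L1 hit [D]
  5 | W B1 → L1 miss wb→B3 [D]
  6 | R B1 → L1 hit [D]
  7 | R B0 → L0 miss wb→B2 [-]
  8 | R B2 → L0 miss [-]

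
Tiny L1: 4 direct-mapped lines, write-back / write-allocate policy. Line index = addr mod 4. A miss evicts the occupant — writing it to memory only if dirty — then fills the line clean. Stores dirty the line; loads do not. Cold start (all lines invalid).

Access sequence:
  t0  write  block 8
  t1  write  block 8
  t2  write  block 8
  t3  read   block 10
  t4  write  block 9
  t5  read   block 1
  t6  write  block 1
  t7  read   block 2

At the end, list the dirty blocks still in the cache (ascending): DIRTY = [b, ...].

0: W B8 -> L0 miss  d=D]
1: W B8 -> L0 hit  d=D]
2: W B8 -> L0 hit  d=D]
3: R B10 -> L2 miss  d=-]
4: W B9 -> L1 miss  d=D]
5: R B1 -> L1 miss wb->B9  d=-]
6: W B1 -> L1 hit  d=D]
7: R B2 -> L2 miss  d=-]

DIRTY = [1, 8]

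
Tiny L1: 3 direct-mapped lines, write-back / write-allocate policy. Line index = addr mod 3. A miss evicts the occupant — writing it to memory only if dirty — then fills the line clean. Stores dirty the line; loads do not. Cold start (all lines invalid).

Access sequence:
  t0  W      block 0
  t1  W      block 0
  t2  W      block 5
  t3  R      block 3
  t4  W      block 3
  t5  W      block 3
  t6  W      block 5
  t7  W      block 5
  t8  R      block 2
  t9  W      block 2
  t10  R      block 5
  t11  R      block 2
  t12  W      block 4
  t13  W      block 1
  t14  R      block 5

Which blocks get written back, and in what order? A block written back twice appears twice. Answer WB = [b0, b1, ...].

WB = [0, 5, 2, 4]

0: W B0 -> L0 miss  d=D]
1: W B0 -> L0 hit  d=D]
2: W B5 -> L2 miss  d=D]
3: R B3 -> L0 miss wb->B0  d=-]
4: W B3 -> L0 hit  d=D]
5: W B3 -> L0 hit  d=D]
6: W B5 -> L2 hit  d=D]
7: W B5 -> L2 hit  d=D]
8: R B2 -> L2 miss wb->B5  d=-]
9: W B2 -> L2 hit  d=D]
10: R B5 -> L2 miss wb->B2  d=-]
11: R B2 -> L2 miss  d=-]
12: W B4 -> L1 miss  d=D]
13: W B1 -> L1 miss wb->B4  d=D]
14: R B5 -> L2 miss  d=-]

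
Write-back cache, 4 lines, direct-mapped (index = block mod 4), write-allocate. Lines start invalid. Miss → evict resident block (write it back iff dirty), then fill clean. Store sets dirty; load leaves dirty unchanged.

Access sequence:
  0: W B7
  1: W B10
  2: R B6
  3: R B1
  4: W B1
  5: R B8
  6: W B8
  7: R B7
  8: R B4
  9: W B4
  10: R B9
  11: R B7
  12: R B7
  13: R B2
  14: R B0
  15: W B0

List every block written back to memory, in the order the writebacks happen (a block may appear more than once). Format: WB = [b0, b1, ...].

0: W B7 → L3 miss [D]
1: W B10 → L2 miss [D]
2: R B6 → L2 miss wb→B10 [-]
3: R B1 → L1 miss [-]
4: W B1 → L1 hit [D]
5: R B8 → L0 miss [-]
6: W B8 → L0 hit [D]
7: R B7 → L3 hit [D]
8: R B4 → L0 miss wb→B8 [-]
9: W B4 → L0 hit [D]
10: R B9 → L1 miss wb→B1 [-]
11: R B7 → L3 hit [D]
12: R B7 → L3 hit [D]
13: R B2 → L2 miss [-]
14: R B0 → L0 miss wb→B4 [-]
15: W B0 → L0 hit [D]

WB = [10, 8, 1, 4]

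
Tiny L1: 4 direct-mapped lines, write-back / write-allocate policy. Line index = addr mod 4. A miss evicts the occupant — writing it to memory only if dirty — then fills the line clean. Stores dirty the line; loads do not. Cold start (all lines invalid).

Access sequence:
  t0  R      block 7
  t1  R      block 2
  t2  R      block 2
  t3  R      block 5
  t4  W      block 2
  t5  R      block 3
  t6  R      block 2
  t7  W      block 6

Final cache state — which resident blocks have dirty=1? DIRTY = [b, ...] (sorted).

  0 | R B7 → L3 miss [-]
  1 | R B2 → L2 miss [-]
  2 | R B2 → L2 hit [-]
  3 | R B5 → L1 miss [-]
  4 | W B2 → L2 hit [D]
  5 | R B3 → L3 miss [-]
  6 | R B2 → L2 hit [D]
  7 | W B6 → L2 miss wb→B2 [D]

DIRTY = [6]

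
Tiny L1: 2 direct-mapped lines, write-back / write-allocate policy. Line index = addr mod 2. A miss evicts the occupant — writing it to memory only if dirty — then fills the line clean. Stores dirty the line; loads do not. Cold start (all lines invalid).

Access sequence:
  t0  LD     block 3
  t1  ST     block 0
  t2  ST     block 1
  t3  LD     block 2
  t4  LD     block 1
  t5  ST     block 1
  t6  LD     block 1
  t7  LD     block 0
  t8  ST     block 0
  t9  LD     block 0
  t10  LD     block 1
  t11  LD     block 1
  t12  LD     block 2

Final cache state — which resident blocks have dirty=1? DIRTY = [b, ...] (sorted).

DIRTY = [1]

  0 | R B3 → L1 miss [-]
  1 | W B0 → L0 miss [D]
  2 | W B1 → L1 miss [D]
  3 | R B2 → L0 miss wb→B0 [-]
  4 | R B1 → L1 hit [D]
  5 | W B1 → L1 hit [D]
  6 | R B1 → L1 hit [D]
  7 | R B0 → L0 miss [-]
  8 | W B0 → L0 hit [D]
  9 | R B0 → L0 hit [D]
  10 | R B1 → L1 hit [D]
  11 | R B1 → L1 hit [D]
  12 | R B2 → L0 miss wb→B0 [-]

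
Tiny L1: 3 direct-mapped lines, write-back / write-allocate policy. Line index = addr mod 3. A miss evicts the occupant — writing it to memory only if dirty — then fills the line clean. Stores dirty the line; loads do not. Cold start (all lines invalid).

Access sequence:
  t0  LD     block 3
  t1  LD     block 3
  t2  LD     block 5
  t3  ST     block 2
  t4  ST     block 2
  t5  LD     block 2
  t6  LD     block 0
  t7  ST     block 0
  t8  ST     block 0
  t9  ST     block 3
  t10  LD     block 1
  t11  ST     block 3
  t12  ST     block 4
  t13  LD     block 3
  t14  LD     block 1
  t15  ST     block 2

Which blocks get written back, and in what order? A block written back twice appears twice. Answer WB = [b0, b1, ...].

  0 | R B3 → L0 miss [-]
  1 | R B3 → L0 hit [-]
  2 | R B5 → L2 miss [-]
  3 | W B2 → L2 miss [D]
  4 | W B2 → L2 hit [D]
  5 | R B2 → L2 hit [D]
  6 | R B0 → L0 miss [-]
  7 | W B0 → L0 hit [D]
  8 | W B0 → L0 hit [D]
  9 | W B3 → L0 miss wb→B0 [D]
  10 | R B1 → L1 miss [-]
  11 | W B3 → L0 hit [D]
  12 | W B4 → L1 miss [D]
  13 | R B3 → L0 hit [D]
  14 | R B1 → L1 miss wb→B4 [-]
  15 | W B2 → L2 hit [D]

WB = [0, 4]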